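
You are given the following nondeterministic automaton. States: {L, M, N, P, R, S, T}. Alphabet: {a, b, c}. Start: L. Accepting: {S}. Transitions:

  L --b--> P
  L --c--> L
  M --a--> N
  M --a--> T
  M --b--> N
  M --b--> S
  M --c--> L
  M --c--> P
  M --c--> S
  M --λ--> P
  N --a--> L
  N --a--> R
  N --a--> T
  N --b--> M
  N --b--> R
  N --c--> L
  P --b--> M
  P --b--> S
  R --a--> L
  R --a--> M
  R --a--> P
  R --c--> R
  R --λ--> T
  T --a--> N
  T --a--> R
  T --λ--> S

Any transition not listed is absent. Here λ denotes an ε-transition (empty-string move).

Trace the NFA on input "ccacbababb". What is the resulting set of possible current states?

∅

Start in {L}.
Read 'c': {L} → {L}.
Read 'c': {L} → {L}.
Read 'a': {L} → ∅.
The set is empty and remains empty for the remaining 7 symbols.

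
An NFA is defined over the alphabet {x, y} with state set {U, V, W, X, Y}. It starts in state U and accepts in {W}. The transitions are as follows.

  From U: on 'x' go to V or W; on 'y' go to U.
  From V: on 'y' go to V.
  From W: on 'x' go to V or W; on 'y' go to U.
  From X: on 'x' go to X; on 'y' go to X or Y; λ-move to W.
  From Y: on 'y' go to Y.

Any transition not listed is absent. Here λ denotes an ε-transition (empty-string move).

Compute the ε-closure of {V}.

{V}

Begin with {V}.
No ε-moves leave this set, so the closure equals the set itself.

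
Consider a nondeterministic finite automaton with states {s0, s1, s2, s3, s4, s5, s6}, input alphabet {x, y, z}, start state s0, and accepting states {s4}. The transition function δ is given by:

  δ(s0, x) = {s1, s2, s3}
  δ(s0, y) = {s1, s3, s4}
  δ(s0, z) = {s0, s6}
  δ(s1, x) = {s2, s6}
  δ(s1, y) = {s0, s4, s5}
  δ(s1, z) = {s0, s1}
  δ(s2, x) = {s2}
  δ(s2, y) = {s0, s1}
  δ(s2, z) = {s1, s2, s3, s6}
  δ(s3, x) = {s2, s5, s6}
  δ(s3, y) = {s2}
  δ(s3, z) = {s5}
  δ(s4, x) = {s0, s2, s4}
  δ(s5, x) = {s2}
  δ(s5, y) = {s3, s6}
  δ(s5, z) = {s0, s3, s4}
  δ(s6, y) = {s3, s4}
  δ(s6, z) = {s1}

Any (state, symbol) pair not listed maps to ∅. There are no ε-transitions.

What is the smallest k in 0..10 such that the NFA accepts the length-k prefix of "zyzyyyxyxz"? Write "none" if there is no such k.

2

Start in {s0}.
Read 'z': s0→{s0, s6}; now {s0, s6}.
Read 'y': s0→{s1, s3, s4}, s6→{s3, s4}; now {s1, s3, s4}.
None of the earlier sets intersect F, but {s1, s3, s4} does.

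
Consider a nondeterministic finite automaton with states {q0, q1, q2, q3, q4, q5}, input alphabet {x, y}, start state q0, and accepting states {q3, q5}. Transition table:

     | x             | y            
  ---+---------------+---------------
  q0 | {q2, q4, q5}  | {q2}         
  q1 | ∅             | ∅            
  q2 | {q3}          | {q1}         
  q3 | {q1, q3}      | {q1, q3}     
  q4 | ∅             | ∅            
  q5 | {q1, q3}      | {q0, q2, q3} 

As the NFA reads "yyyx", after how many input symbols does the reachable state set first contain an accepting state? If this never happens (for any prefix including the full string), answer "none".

Start in {q0}.
Read 'y': q0→{q2}; now {q2}.
Read 'y': q2→{q1}; now {q1}.
Read 'y': q1→∅; now ∅.
The set is empty and remains empty for the remaining 1 symbol.
No reachable set along the way intersects F.

none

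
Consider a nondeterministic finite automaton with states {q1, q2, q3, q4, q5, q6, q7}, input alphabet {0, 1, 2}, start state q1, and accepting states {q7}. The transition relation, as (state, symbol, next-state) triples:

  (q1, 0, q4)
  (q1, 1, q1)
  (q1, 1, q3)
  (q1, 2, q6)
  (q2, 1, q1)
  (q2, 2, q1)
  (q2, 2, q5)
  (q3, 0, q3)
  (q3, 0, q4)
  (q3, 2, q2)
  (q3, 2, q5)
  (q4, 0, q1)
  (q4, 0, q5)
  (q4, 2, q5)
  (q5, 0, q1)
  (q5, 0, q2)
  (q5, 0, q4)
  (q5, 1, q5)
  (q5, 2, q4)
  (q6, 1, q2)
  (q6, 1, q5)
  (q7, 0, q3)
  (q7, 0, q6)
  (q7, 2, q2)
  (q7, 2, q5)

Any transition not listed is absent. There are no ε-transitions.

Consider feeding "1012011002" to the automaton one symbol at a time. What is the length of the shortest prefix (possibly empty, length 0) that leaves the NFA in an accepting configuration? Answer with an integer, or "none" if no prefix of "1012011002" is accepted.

Start in {q1}.
Read '1': q1→{q1, q3}; now {q1, q3}.
Read '0': q1→{q4}, q3→{q3, q4}; now {q3, q4}.
Read '1': q3→∅, q4→∅; now ∅.
The set is empty and remains empty for the remaining 7 symbols.
No reachable set along the way intersects F.

none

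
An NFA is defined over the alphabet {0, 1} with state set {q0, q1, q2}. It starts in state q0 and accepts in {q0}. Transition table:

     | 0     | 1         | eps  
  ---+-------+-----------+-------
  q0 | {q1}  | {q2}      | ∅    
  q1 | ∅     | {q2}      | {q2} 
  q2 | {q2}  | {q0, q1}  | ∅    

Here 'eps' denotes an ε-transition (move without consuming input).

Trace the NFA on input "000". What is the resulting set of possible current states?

{q2}

Start in {q0}.
Read '0': q0→{q1}; union {q1}; ε-closure = {q1, q2}.
Read '0': q1→∅, q2→{q2}; now {q2}.
Read '0': q2→{q2}; now {q2}.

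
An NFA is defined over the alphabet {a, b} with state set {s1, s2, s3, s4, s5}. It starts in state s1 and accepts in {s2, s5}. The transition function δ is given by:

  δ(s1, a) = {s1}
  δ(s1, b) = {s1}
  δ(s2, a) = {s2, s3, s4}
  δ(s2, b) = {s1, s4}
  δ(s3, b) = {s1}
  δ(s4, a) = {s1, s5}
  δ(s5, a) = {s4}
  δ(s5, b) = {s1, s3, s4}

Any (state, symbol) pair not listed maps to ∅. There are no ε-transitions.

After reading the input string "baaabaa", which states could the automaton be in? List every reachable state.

{s1}

Start in {s1}.
Read 'b': s1→{s1}; now {s1}.
Read 'a': s1→{s1}; now {s1}.
Read 'a': s1→{s1}; now {s1}.
Read 'a': s1→{s1}; now {s1}.
Read 'b': s1→{s1}; now {s1}.
Read 'a': s1→{s1}; now {s1}.
Read 'a': s1→{s1}; now {s1}.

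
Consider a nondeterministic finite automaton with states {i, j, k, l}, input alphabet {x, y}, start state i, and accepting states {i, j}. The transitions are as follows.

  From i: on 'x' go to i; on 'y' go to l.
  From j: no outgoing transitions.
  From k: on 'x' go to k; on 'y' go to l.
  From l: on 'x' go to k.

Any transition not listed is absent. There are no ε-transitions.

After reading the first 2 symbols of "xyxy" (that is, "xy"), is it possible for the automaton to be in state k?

Start in {i}.
Read 'x': {i} → {i}.
Read 'y': {i} → {l}.
State k is not in {l}.

No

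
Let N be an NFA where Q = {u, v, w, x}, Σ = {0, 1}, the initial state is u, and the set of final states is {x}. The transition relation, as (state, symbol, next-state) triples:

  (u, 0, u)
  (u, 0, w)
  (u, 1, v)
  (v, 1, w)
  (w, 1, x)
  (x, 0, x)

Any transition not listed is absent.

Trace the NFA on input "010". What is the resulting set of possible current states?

Start in {u}.
Read '0': {u} → {u, w}.
Read '1': {u, w} → {v, x}.
Read '0': {v, x} → {x}.

{x}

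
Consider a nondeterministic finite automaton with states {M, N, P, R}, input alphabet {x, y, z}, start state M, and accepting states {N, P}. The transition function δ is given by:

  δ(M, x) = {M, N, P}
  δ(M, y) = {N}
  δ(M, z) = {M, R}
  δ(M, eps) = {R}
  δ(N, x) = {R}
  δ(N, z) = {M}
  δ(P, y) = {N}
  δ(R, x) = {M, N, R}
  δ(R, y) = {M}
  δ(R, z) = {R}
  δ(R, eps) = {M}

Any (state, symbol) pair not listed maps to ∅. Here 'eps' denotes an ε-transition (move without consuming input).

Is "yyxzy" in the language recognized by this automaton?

Start: ε-closure({M}) = {M, R}.
Read 'y': M→{N}, R→{M}; union {M, N}; ε-closure = {M, N, R}.
Read 'y': M→{N}, N→∅, R→{M}; union {M, N}; ε-closure = {M, N, R}.
Read 'x': M→{M, N, P}, N→{R}, R→{M, N, R}; now {M, N, P, R}.
Read 'z': M→{M, R}, N→{M}, P→∅, R→{R}; now {M, R}.
Read 'y': M→{N}, R→{M}; union {M, N}; ε-closure = {M, N, R}.
The final set {M, N, R} contains the accepting state N.

Yes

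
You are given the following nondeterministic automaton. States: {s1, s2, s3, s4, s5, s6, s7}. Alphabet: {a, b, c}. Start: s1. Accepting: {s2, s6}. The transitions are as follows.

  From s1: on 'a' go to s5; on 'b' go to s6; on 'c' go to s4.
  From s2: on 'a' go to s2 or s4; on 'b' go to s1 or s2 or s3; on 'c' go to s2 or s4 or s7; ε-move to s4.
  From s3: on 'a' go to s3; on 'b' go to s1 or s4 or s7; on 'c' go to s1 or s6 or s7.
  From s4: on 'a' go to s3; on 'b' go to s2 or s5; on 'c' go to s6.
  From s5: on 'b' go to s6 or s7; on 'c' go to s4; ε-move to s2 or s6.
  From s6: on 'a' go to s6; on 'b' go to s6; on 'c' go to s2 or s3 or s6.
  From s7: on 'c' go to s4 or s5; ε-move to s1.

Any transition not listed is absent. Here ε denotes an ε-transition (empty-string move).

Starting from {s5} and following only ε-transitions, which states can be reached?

{s2, s4, s5, s6}

Begin with {s5}.
ε-move s5 → s2; add s2.
ε-move s5 → s6; add s6.
ε-move s2 → s4; add s4.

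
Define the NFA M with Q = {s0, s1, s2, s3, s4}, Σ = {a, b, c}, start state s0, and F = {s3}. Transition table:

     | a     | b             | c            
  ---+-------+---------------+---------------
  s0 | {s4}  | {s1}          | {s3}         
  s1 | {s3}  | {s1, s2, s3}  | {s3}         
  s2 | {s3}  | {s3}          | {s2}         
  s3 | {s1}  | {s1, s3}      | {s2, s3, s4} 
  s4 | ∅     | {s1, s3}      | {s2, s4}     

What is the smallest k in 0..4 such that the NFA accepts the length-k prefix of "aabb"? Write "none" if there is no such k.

Start in {s0}.
Read 'a': s0→{s4}; now {s4}.
Read 'a': s4→∅; now ∅.
The set is empty and remains empty for the remaining 2 symbols.
No reachable set along the way intersects F.

none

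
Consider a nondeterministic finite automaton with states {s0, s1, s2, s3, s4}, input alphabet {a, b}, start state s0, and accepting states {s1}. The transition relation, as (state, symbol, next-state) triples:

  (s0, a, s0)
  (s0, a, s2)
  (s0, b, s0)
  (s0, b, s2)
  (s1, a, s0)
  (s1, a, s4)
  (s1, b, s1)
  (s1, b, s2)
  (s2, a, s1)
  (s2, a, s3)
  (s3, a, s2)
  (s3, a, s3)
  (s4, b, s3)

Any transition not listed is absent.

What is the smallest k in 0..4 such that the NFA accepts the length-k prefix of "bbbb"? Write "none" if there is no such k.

none

Start in {s0}.
Read 'b': {s0} → {s0, s2}.
Read 'b': {s0, s2} → {s0, s2}.
Read 'b': {s0, s2} → {s0, s2}.
Read 'b': {s0, s2} → {s0, s2}.
No reachable set along the way intersects F.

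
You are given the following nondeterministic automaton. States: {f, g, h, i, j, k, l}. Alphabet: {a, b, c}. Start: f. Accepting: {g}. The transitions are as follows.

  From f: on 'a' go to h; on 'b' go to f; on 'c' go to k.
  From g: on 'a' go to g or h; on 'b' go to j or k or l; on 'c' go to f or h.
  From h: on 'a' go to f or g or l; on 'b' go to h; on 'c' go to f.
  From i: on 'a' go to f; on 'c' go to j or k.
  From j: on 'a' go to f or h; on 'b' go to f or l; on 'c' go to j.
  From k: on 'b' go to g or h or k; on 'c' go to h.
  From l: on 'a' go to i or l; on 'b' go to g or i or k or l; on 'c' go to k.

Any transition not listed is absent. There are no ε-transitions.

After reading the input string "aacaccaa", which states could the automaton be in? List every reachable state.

{f, g, h, i, l}

Start in {f}.
Read 'a': f→{h}; now {h}.
Read 'a': h→{f, g, l}; now {f, g, l}.
Read 'c': f→{k}, g→{f, h}, l→{k}; now {f, h, k}.
Read 'a': f→{h}, h→{f, g, l}, k→∅; now {f, g, h, l}.
Read 'c': f→{k}, g→{f, h}, h→{f}, l→{k}; now {f, h, k}.
Read 'c': f→{k}, h→{f}, k→{h}; now {f, h, k}.
Read 'a': f→{h}, h→{f, g, l}, k→∅; now {f, g, h, l}.
Read 'a': f→{h}, g→{g, h}, h→{f, g, l}, l→{i, l}; now {f, g, h, i, l}.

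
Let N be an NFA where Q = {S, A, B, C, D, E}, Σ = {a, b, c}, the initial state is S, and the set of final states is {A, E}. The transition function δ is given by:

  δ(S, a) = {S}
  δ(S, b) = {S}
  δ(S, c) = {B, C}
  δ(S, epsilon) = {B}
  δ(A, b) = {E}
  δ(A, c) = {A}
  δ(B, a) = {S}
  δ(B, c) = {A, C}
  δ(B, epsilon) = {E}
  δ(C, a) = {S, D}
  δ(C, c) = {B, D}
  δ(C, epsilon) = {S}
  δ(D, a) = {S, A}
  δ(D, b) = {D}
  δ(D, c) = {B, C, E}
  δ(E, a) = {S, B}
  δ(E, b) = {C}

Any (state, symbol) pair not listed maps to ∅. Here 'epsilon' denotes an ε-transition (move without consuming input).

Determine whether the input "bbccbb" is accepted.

Yes

Start: ε-closure({S}) = {S, B, E}.
Read 'b': S→{S}, B→∅, E→{C}; union {S, C}; ε-closure = {S, B, C, E}.
Read 'b': S→{S}, B→∅, C→∅, E→{C}; union {S, C}; ε-closure = {S, B, C, E}.
Read 'c': S→{B, C}, B→{A, C}, C→{B, D}, E→∅; union {A, B, C, D}; ε-closure = {S, A, B, C, D, E}.
Read 'c': S→{B, C}, A→{A}, B→{A, C}, C→{B, D}, D→{B, C, E}, E→∅; union {A, B, C, D, E}; ε-closure = {S, A, B, C, D, E}.
Read 'b': S→{S}, A→{E}, B→∅, C→∅, D→{D}, E→{C}; union {S, C, D, E}; ε-closure = {S, B, C, D, E}.
Read 'b': S→{S}, B→∅, C→∅, D→{D}, E→{C}; union {S, C, D}; ε-closure = {S, B, C, D, E}.
The final set {S, B, C, D, E} contains the accepting state E.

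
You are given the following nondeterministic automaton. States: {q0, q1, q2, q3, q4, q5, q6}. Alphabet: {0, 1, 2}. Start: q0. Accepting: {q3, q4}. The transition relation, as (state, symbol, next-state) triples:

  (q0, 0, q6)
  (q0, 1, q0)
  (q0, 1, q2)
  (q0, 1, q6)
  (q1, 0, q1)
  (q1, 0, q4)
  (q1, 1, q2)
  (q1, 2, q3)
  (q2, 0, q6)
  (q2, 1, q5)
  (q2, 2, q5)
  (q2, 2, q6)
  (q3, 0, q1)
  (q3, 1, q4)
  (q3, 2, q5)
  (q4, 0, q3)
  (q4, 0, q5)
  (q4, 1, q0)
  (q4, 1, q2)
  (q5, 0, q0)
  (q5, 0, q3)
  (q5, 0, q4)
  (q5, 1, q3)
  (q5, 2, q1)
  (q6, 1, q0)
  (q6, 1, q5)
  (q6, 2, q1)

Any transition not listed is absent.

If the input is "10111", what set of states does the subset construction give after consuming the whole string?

{q0, q2, q4, q5, q6}

Start in {q0}.
Read '1': {q0} → {q0, q2, q6}.
Read '0': {q0, q2, q6} → {q6}.
Read '1': {q6} → {q0, q5}.
Read '1': {q0, q5} → {q0, q2, q3, q6}.
Read '1': {q0, q2, q3, q6} → {q0, q2, q4, q5, q6}.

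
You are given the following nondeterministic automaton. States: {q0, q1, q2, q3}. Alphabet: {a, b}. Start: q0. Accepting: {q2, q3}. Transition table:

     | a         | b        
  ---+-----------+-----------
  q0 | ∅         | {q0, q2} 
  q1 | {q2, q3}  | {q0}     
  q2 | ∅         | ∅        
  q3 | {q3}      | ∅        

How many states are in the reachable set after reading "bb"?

Start in {q0}.
Read 'b': q0→{q0, q2}; now {q0, q2}.
Read 'b': q0→{q0, q2}, q2→∅; now {q0, q2}.
That set has 2 states.

2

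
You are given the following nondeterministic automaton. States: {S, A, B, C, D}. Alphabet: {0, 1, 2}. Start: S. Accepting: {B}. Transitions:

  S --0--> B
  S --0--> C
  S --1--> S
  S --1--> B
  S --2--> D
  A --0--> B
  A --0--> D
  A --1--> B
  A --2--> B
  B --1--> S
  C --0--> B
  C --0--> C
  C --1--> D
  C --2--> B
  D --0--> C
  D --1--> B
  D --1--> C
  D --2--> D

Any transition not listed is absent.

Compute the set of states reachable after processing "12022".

Start in {S}.
Read '1': {S} → {S, B}.
Read '2': {S, B} → {D}.
Read '0': {D} → {C}.
Read '2': {C} → {B}.
Read '2': {B} → ∅.

∅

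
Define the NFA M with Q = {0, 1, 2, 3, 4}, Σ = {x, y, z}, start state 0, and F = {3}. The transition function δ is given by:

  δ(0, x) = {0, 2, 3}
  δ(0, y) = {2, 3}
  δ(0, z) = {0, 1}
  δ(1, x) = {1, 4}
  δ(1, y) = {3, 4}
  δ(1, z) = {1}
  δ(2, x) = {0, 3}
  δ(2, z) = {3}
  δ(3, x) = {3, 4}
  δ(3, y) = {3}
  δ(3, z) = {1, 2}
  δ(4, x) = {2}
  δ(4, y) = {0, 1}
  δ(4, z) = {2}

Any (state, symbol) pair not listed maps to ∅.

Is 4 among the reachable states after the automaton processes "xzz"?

No

Start in {0}.
Read 'x': 0→{0, 2, 3}; now {0, 2, 3}.
Read 'z': 0→{0, 1}, 2→{3}, 3→{1, 2}; now {0, 1, 2, 3}.
Read 'z': 0→{0, 1}, 1→{1}, 2→{3}, 3→{1, 2}; now {0, 1, 2, 3}.
State 4 is not in {0, 1, 2, 3}.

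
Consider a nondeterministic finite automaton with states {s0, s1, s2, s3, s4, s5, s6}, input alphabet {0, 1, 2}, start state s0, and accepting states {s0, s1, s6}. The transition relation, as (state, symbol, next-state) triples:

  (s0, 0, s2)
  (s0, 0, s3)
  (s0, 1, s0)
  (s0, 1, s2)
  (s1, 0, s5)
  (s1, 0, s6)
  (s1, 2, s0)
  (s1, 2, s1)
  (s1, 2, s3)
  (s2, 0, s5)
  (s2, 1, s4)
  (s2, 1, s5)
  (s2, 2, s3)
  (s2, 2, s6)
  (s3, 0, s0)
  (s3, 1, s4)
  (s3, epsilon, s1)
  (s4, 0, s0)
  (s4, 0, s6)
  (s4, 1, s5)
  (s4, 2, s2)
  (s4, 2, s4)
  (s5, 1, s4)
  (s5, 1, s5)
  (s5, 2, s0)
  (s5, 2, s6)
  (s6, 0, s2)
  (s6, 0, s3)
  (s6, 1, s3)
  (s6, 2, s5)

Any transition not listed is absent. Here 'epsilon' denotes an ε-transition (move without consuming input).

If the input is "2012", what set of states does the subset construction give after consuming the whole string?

∅

Start in {s0}.
Read '2': {s0} → ∅.
The set is empty and remains empty for the remaining 3 symbols.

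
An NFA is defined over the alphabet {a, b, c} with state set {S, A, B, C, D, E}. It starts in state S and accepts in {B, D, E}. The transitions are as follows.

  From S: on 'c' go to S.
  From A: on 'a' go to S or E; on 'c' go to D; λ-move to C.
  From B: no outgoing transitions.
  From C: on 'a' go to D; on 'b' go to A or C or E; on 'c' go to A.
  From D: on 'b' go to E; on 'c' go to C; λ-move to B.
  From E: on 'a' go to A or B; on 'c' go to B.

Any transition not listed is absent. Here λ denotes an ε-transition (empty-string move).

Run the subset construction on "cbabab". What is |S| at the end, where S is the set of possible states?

Start in {S}.
Read 'c': S→{S}; now {S}.
Read 'b': S→∅; now ∅.
The set is empty and remains empty for the remaining 4 symbols.
That set has 0 states.

0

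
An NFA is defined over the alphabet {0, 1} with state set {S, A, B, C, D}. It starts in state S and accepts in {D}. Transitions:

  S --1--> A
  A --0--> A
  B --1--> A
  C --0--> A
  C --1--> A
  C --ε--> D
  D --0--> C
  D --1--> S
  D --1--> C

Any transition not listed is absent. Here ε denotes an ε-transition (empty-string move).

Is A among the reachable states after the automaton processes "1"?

Start in {S}.
Read '1': {S} → {A}.
State A is in {A}.

Yes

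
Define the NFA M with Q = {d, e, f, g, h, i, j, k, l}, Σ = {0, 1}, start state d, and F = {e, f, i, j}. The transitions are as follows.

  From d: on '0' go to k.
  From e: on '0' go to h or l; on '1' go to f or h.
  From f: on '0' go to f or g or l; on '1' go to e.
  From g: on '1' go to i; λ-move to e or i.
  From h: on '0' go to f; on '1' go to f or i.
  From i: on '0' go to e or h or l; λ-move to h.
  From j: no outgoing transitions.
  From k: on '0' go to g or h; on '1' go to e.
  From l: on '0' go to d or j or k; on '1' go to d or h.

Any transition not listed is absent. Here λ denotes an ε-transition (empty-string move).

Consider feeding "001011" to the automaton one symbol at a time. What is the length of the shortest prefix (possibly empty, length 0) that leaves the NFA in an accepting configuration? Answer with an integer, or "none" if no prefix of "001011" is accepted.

Start in {d}.
Read '0': d→{k}; now {k}.
Read '0': k→{g, h}; union {g, h}; ε-closure = {e, g, h, i}.
None of the earlier sets intersect F, but {e, g, h, i} does.

2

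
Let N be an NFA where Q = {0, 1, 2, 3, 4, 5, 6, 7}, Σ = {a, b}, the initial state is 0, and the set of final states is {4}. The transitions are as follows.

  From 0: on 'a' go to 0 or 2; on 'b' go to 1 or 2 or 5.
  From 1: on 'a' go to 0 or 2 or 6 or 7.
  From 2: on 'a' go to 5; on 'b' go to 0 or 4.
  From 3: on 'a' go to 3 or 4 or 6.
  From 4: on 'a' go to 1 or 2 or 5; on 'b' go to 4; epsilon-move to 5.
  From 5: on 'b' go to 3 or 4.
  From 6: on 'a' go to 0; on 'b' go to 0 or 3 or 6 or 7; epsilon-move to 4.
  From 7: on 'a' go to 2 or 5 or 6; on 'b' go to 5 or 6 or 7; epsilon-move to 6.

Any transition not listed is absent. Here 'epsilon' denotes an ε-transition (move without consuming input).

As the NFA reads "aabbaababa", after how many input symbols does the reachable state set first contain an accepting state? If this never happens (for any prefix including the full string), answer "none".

Start in {0}.
Read 'a': 0→{0, 2}; now {0, 2}.
Read 'a': 0→{0, 2}, 2→{5}; now {0, 2, 5}.
Read 'b': 0→{1, 2, 5}, 2→{0, 4}, 5→{3, 4}; now {0, 1, 2, 3, 4, 5}.
None of the earlier sets intersect F, but {0, 1, 2, 3, 4, 5} does.

3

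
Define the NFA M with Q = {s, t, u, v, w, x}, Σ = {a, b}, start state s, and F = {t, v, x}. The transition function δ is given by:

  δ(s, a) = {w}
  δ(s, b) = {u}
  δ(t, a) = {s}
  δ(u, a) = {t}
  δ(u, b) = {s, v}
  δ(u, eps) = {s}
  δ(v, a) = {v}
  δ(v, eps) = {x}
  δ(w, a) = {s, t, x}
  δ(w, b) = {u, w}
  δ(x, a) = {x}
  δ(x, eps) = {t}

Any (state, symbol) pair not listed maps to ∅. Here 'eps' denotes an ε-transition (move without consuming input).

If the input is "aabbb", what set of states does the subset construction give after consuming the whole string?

{s, t, u, v, x}

Start in {s}.
Read 'a': s→{w}; now {w}.
Read 'a': w→{s, t, x}; now {s, t, x}.
Read 'b': s→{u}, t→∅, x→∅; union {u}; ε-closure = {s, u}.
Read 'b': s→{u}, u→{s, v}; union {s, u, v}; ε-closure = {s, t, u, v, x}.
Read 'b': s→{u}, t→∅, u→{s, v}, v→∅, x→∅; union {s, u, v}; ε-closure = {s, t, u, v, x}.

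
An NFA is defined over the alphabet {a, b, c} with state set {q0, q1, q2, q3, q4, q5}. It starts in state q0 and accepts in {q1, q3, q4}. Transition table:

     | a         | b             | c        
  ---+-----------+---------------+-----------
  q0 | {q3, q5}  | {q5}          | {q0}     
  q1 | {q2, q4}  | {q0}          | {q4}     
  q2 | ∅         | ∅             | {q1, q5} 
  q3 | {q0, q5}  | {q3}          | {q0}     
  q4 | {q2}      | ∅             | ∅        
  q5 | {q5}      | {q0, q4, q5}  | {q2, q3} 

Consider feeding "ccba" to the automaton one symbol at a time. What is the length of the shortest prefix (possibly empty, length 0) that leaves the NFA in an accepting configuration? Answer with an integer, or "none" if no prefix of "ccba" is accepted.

none

Start in {q0}.
Read 'c': {q0} → {q0}.
Read 'c': {q0} → {q0}.
Read 'b': {q0} → {q5}.
Read 'a': {q5} → {q5}.
No reachable set along the way intersects F.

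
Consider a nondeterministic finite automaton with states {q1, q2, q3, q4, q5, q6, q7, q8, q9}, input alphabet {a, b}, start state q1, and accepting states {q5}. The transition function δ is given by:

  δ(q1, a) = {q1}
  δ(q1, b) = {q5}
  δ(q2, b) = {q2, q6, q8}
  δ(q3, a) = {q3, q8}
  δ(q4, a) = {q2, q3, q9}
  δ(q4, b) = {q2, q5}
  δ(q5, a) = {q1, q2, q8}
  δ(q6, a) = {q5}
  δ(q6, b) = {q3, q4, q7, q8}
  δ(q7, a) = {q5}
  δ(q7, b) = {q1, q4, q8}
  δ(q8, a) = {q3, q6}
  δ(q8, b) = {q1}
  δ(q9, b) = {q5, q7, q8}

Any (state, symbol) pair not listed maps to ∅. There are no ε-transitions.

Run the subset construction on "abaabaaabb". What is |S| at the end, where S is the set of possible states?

8

Start in {q1}.
Read 'a': q1→{q1}; now {q1}.
Read 'b': q1→{q5}; now {q5}.
Read 'a': q5→{q1, q2, q8}; now {q1, q2, q8}.
Read 'a': q1→{q1}, q2→∅, q8→{q3, q6}; now {q1, q3, q6}.
Read 'b': q1→{q5}, q3→∅, q6→{q3, q4, q7, q8}; now {q3, q4, q5, q7, q8}.
Read 'a': q3→{q3, q8}, q4→{q2, q3, q9}, q5→{q1, q2, q8}, q7→{q5}, q8→{q3, q6}; now {q1, q2, q3, q5, q6, q8, q9}.
Read 'a': q1→{q1}, q2→∅, q3→{q3, q8}, q5→{q1, q2, q8}, q6→{q5}, q8→{q3, q6}, q9→∅; now {q1, q2, q3, q5, q6, q8}.
Read 'a': q1→{q1}, q2→∅, q3→{q3, q8}, q5→{q1, q2, q8}, q6→{q5}, q8→{q3, q6}; now {q1, q2, q3, q5, q6, q8}.
Read 'b': q1→{q5}, q2→{q2, q6, q8}, q3→∅, q5→∅, q6→{q3, q4, q7, q8}, q8→{q1}; now {q1, q2, q3, q4, q5, q6, q7, q8}.
Read 'b': q1→{q5}, q2→{q2, q6, q8}, q3→∅, q4→{q2, q5}, q5→∅, q6→{q3, q4, q7, q8}, q7→{q1, q4, q8}, q8→{q1}; now {q1, q2, q3, q4, q5, q6, q7, q8}.
That set has 8 states.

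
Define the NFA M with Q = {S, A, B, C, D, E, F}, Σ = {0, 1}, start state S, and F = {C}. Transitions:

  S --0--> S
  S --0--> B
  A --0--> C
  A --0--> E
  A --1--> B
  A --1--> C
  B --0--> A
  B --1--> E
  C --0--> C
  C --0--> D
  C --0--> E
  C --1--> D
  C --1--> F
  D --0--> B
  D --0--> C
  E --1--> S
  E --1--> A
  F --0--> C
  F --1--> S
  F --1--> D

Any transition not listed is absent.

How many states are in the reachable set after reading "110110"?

0

Start in {S}.
Read '1': S→∅; now ∅.
The set is empty and remains empty for the remaining 5 symbols.
That set has 0 states.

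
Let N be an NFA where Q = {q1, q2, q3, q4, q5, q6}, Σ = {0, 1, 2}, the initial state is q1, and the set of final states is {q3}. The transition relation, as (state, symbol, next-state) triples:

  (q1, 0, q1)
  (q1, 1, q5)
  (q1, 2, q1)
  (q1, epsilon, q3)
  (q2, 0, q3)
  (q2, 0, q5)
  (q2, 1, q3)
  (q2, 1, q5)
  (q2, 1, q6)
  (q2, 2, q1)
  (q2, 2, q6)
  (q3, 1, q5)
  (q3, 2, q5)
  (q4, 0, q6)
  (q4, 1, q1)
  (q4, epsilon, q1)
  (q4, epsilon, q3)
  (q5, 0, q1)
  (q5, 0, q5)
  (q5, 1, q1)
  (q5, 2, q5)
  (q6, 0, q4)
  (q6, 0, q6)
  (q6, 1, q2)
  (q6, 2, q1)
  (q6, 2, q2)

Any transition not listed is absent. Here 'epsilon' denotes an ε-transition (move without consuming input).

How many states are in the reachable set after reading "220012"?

Start: ε-closure({q1}) = {q1, q3}.
Read '2': q1→{q1}, q3→{q5}; union {q1, q5}; ε-closure = {q1, q3, q5}.
Read '2': q1→{q1}, q3→{q5}, q5→{q5}; union {q1, q5}; ε-closure = {q1, q3, q5}.
Read '0': q1→{q1}, q3→∅, q5→{q1, q5}; union {q1, q5}; ε-closure = {q1, q3, q5}.
Read '0': q1→{q1}, q3→∅, q5→{q1, q5}; union {q1, q5}; ε-closure = {q1, q3, q5}.
Read '1': q1→{q5}, q3→{q5}, q5→{q1}; union {q1, q5}; ε-closure = {q1, q3, q5}.
Read '2': q1→{q1}, q3→{q5}, q5→{q5}; union {q1, q5}; ε-closure = {q1, q3, q5}.
That set has 3 states.

3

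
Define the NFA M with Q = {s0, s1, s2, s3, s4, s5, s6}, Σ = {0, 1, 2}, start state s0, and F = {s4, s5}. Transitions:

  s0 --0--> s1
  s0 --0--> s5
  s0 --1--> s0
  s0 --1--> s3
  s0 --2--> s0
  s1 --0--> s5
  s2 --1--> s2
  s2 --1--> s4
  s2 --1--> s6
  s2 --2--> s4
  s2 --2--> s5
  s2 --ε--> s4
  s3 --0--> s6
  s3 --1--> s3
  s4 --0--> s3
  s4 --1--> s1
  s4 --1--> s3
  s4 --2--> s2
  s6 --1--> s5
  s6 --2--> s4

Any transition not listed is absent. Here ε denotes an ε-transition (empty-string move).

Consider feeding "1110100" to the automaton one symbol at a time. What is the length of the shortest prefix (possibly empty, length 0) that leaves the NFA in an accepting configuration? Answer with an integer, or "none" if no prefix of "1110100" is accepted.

4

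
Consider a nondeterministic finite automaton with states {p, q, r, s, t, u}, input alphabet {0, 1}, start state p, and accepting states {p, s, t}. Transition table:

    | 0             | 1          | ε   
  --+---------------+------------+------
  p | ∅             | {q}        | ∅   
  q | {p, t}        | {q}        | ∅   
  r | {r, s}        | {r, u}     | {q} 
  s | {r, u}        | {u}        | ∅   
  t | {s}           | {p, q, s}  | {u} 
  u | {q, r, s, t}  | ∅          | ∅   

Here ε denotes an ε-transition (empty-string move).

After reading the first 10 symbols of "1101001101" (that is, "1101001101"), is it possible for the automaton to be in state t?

Start in {p}.
Read '1': {p} → {q}.
Read '1': {q} → {q}.
Read '0': {q} → {p, t, u}.
Read '1': {p, t, u} → {p, q, s}.
Read '0': {p, q, s} → {p, q, r, t, u}.
Read '0': {p, q, r, t, u} → {p, q, r, s, t, u}.
Read '1': {p, q, r, s, t, u} → {p, q, r, s, u}.
Read '1': {p, q, r, s, u} → {q, r, u}.
Read '0': {q, r, u} → {p, q, r, s, t, u}.
Read '1': {p, q, r, s, t, u} → {p, q, r, s, u}.
State t is not in {p, q, r, s, u}.

No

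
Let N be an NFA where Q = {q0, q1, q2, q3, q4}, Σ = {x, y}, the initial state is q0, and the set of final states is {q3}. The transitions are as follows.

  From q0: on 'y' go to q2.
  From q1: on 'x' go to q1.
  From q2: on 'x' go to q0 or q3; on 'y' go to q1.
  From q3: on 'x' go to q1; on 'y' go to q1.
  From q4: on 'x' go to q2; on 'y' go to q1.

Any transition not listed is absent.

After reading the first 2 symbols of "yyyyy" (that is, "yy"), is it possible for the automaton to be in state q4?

Start in {q0}.
Read 'y': {q0} → {q2}.
Read 'y': {q2} → {q1}.
State q4 is not in {q1}.

No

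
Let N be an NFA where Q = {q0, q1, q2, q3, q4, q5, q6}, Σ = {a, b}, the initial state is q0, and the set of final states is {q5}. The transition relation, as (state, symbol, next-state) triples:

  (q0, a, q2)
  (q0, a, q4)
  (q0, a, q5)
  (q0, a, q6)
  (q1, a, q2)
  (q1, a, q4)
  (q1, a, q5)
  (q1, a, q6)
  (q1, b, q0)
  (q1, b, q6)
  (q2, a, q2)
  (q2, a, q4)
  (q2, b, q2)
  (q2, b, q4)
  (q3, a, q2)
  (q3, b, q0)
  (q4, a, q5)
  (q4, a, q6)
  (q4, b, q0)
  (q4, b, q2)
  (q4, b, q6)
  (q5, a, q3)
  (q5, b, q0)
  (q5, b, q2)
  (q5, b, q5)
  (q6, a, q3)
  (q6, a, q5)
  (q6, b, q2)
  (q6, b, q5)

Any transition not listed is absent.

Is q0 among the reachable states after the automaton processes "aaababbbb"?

Start in {q0}.
Read 'a': q0→{q2, q4, q5, q6}; now {q2, q4, q5, q6}.
Read 'a': q2→{q2, q4}, q4→{q5, q6}, q5→{q3}, q6→{q3, q5}; now {q2, q3, q4, q5, q6}.
Read 'a': q2→{q2, q4}, q3→{q2}, q4→{q5, q6}, q5→{q3}, q6→{q3, q5}; now {q2, q3, q4, q5, q6}.
Read 'b': q2→{q2, q4}, q3→{q0}, q4→{q0, q2, q6}, q5→{q0, q2, q5}, q6→{q2, q5}; now {q0, q2, q4, q5, q6}.
Read 'a': q0→{q2, q4, q5, q6}, q2→{q2, q4}, q4→{q5, q6}, q5→{q3}, q6→{q3, q5}; now {q2, q3, q4, q5, q6}.
Read 'b': q2→{q2, q4}, q3→{q0}, q4→{q0, q2, q6}, q5→{q0, q2, q5}, q6→{q2, q5}; now {q0, q2, q4, q5, q6}.
Read 'b': q0→∅, q2→{q2, q4}, q4→{q0, q2, q6}, q5→{q0, q2, q5}, q6→{q2, q5}; now {q0, q2, q4, q5, q6}.
Read 'b': q0→∅, q2→{q2, q4}, q4→{q0, q2, q6}, q5→{q0, q2, q5}, q6→{q2, q5}; now {q0, q2, q4, q5, q6}.
Read 'b': q0→∅, q2→{q2, q4}, q4→{q0, q2, q6}, q5→{q0, q2, q5}, q6→{q2, q5}; now {q0, q2, q4, q5, q6}.
State q0 is in {q0, q2, q4, q5, q6}.

Yes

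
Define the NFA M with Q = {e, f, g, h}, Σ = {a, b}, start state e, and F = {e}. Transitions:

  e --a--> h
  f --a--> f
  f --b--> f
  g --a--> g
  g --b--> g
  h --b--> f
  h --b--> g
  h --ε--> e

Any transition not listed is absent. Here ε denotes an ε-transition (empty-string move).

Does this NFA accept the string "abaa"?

No

Start in {e}.
Read 'a': e→{h}; union {h}; ε-closure = {e, h}.
Read 'b': e→∅, h→{f, g}; now {f, g}.
Read 'a': f→{f}, g→{g}; now {f, g}.
Read 'a': f→{f}, g→{g}; now {f, g}.
The final set {f, g} contains no accepting state.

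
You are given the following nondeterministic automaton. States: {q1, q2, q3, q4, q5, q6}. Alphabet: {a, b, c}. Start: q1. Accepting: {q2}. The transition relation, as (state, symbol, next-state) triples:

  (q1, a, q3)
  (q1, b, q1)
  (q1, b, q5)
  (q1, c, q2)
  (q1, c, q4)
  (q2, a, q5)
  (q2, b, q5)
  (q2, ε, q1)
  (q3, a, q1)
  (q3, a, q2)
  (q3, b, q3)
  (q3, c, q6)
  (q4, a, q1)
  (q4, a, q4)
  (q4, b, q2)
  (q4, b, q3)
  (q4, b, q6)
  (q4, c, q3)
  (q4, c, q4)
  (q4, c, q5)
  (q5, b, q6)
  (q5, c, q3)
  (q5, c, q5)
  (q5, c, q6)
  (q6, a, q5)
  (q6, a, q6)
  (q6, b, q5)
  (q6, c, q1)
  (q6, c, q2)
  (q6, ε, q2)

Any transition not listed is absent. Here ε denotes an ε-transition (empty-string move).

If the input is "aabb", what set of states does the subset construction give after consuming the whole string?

Start in {q1}.
Read 'a': q1→{q3}; now {q3}.
Read 'a': q3→{q1, q2}; now {q1, q2}.
Read 'b': q1→{q1, q5}, q2→{q5}; now {q1, q5}.
Read 'b': q1→{q1, q5}, q5→{q6}; union {q1, q5, q6}; ε-closure = {q1, q2, q5, q6}.

{q1, q2, q5, q6}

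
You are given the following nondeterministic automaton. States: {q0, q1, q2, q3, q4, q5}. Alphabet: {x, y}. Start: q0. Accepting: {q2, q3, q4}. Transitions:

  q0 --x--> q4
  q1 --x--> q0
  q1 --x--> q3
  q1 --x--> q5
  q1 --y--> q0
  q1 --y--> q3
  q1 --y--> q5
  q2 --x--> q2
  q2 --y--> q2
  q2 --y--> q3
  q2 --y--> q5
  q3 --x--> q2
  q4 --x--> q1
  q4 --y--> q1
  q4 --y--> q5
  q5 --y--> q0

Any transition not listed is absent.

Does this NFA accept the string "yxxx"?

Start in {q0}.
Read 'y': {q0} → ∅.
The set is empty and remains empty for the remaining 3 symbols.
The final set ∅ contains no accepting state.

No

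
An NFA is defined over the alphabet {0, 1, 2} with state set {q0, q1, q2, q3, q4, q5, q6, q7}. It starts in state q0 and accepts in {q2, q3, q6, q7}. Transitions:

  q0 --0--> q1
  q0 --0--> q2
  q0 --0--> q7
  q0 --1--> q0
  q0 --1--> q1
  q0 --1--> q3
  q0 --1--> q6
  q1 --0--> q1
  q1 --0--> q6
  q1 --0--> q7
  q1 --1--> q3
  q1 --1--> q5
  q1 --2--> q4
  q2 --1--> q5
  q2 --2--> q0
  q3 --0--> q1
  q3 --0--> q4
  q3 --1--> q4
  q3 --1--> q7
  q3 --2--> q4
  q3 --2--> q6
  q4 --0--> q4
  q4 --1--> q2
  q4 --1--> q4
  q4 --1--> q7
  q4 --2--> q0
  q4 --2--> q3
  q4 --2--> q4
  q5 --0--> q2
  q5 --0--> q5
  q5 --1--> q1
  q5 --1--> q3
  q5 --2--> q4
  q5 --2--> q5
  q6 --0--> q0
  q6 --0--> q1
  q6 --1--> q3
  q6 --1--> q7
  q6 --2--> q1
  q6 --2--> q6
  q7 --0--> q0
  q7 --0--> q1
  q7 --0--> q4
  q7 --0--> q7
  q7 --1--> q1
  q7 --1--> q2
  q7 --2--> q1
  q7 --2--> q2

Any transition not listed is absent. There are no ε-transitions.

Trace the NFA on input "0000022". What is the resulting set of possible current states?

Start in {q0}.
Read '0': q0→{q1, q2, q7}; now {q1, q2, q7}.
Read '0': q1→{q1, q6, q7}, q2→∅, q7→{q0, q1, q4, q7}; now {q0, q1, q4, q6, q7}.
Read '0': q0→{q1, q2, q7}, q1→{q1, q6, q7}, q4→{q4}, q6→{q0, q1}, q7→{q0, q1, q4, q7}; now {q0, q1, q2, q4, q6, q7}.
Read '0': q0→{q1, q2, q7}, q1→{q1, q6, q7}, q2→∅, q4→{q4}, q6→{q0, q1}, q7→{q0, q1, q4, q7}; now {q0, q1, q2, q4, q6, q7}.
Read '0': q0→{q1, q2, q7}, q1→{q1, q6, q7}, q2→∅, q4→{q4}, q6→{q0, q1}, q7→{q0, q1, q4, q7}; now {q0, q1, q2, q4, q6, q7}.
Read '2': q0→∅, q1→{q4}, q2→{q0}, q4→{q0, q3, q4}, q6→{q1, q6}, q7→{q1, q2}; now {q0, q1, q2, q3, q4, q6}.
Read '2': q0→∅, q1→{q4}, q2→{q0}, q3→{q4, q6}, q4→{q0, q3, q4}, q6→{q1, q6}; now {q0, q1, q3, q4, q6}.

{q0, q1, q3, q4, q6}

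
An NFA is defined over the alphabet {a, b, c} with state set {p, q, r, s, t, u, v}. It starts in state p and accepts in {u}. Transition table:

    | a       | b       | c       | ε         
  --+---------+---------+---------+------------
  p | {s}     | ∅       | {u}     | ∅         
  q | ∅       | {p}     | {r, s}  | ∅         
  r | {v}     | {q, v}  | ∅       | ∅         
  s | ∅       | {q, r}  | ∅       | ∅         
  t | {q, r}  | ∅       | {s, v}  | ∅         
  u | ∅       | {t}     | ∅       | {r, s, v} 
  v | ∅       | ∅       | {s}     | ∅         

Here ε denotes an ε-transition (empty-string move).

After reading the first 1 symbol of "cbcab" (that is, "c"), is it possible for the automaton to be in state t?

Start in {p}.
Read 'c': p→{u}; union {u}; ε-closure = {r, s, u, v}.
State t is not in {r, s, u, v}.

No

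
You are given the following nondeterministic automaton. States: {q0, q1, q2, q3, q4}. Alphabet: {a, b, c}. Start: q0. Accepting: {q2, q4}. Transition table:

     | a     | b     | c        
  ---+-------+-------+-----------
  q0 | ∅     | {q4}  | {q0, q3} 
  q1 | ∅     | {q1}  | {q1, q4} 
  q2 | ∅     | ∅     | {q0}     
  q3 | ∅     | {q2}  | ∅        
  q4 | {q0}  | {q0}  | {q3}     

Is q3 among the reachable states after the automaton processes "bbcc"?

Yes

Start in {q0}.
Read 'b': q0→{q4}; now {q4}.
Read 'b': q4→{q0}; now {q0}.
Read 'c': q0→{q0, q3}; now {q0, q3}.
Read 'c': q0→{q0, q3}, q3→∅; now {q0, q3}.
State q3 is in {q0, q3}.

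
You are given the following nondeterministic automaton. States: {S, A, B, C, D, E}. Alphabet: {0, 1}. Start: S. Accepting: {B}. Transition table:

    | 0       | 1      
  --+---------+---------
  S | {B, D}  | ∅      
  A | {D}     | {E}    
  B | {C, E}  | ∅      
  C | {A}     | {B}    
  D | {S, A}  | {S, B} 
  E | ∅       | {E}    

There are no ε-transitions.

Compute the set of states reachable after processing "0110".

∅

Start in {S}.
Read '0': {S} → {B, D}.
Read '1': {B, D} → {S, B}.
Read '1': {S, B} → ∅.
The set is empty and remains empty for the remaining 1 symbol.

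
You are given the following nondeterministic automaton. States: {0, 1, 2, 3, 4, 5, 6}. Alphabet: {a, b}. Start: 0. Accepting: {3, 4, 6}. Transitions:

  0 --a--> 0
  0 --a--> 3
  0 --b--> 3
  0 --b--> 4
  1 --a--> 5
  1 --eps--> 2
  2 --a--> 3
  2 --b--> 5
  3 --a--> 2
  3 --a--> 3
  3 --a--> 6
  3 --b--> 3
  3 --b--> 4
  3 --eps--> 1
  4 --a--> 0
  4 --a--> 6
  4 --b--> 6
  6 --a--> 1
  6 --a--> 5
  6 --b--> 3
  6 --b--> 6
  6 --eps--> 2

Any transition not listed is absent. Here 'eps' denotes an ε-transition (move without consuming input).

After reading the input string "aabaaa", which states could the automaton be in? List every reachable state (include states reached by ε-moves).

{0, 1, 2, 3, 5, 6}

Start in {0}.
Read 'a': {0} → {0, 1, 2, 3}.
Read 'a': {0, 1, 2, 3} → {0, 1, 2, 3, 5, 6}.
Read 'b': {0, 1, 2, 3, 5, 6} → {1, 2, 3, 4, 5, 6}.
Read 'a': {1, 2, 3, 4, 5, 6} → {0, 1, 2, 3, 5, 6}.
Read 'a': {0, 1, 2, 3, 5, 6} → {0, 1, 2, 3, 5, 6}.
Read 'a': {0, 1, 2, 3, 5, 6} → {0, 1, 2, 3, 5, 6}.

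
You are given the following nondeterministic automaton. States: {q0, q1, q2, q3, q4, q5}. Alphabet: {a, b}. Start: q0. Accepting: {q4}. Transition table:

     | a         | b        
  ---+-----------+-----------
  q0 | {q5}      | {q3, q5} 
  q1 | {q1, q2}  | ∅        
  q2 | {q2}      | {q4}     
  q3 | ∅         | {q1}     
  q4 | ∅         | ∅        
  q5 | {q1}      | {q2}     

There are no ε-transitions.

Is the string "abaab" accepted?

Yes

Start in {q0}.
Read 'a': {q0} → {q5}.
Read 'b': {q5} → {q2}.
Read 'a': {q2} → {q2}.
Read 'a': {q2} → {q2}.
Read 'b': {q2} → {q4}.
The final set {q4} contains the accepting state q4.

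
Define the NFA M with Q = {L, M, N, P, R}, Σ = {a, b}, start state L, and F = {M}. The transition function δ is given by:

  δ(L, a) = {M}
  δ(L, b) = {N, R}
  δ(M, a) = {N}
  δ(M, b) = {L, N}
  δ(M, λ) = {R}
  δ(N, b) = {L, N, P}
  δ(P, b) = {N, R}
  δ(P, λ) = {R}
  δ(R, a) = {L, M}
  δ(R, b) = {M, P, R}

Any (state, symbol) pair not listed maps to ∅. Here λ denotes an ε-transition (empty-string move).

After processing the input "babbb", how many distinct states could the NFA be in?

5

Start in {L}.
Read 'b': L→{N, R}; now {N, R}.
Read 'a': N→∅, R→{L, M}; union {L, M}; ε-closure = {L, M, R}.
Read 'b': L→{N, R}, M→{L, N}, R→{M, P, R}; now {L, M, N, P, R}.
Read 'b': L→{N, R}, M→{L, N}, N→{L, N, P}, P→{N, R}, R→{M, P, R}; now {L, M, N, P, R}.
Read 'b': L→{N, R}, M→{L, N}, N→{L, N, P}, P→{N, R}, R→{M, P, R}; now {L, M, N, P, R}.
That set has 5 states.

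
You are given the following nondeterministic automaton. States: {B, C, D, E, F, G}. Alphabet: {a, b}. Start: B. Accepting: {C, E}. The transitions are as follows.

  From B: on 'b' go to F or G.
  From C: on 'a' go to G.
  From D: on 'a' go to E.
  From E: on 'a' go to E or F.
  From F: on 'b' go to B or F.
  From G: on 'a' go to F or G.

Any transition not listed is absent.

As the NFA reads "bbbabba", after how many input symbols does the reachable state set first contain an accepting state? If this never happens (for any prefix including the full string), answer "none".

none

Start in {B}.
Read 'b': {B} → {F, G}.
Read 'b': {F, G} → {B, F}.
Read 'b': {B, F} → {B, F, G}.
Read 'a': {B, F, G} → {F, G}.
Read 'b': {F, G} → {B, F}.
Read 'b': {B, F} → {B, F, G}.
Read 'a': {B, F, G} → {F, G}.
No reachable set along the way intersects F.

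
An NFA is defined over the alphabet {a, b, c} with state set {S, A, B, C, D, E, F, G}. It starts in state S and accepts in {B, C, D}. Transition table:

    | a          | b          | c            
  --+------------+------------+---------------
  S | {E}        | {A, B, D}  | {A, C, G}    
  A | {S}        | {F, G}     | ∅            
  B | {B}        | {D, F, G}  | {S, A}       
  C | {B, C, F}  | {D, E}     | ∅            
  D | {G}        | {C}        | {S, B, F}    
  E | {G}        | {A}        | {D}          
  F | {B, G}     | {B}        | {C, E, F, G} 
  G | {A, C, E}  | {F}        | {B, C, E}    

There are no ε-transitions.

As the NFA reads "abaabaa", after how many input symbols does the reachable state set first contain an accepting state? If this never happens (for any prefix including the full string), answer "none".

none

Start in {S}.
Read 'a': S→{E}; now {E}.
Read 'b': E→{A}; now {A}.
Read 'a': A→{S}; now {S}.
Read 'a': S→{E}; now {E}.
Read 'b': E→{A}; now {A}.
Read 'a': A→{S}; now {S}.
Read 'a': S→{E}; now {E}.
No reachable set along the way intersects F.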